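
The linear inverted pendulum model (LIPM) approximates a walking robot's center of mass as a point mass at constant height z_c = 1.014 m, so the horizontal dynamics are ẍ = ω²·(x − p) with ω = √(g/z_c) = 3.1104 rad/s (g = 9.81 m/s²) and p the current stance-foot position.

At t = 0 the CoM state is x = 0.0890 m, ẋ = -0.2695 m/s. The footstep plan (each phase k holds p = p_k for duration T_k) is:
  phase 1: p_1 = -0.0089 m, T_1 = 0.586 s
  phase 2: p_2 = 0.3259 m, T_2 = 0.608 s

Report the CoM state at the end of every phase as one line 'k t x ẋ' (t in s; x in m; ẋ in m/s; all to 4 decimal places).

phase 1: p=-0.0089, T=0.586, ωT=1.822694, cosh=3.175050, sinh=3.013460; start (x,ẋ)=(0.089000, -0.269500) → end (x,ẋ)=(0.040837, 0.061947)
phase 2: p=0.3259, T=0.608, ωT=1.891123, cosh=3.388855, sinh=3.237953; start (x,ẋ)=(0.040837, 0.061947) → end (x,ẋ)=(-0.575650, -2.661036)

1 0.5860 0.0408 0.0619
2 1.1940 -0.5757 -2.6610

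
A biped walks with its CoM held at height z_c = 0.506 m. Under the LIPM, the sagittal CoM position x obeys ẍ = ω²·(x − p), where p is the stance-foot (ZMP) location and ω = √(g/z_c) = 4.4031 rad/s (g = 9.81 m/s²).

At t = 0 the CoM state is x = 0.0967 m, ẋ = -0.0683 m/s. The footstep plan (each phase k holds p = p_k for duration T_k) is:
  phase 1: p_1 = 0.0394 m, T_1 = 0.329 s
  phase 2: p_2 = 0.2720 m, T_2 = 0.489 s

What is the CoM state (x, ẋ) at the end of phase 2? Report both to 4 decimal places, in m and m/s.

phase 1: p=0.0394, T=0.329, ωT=1.448620, cosh=2.246065, sinh=2.011170; start (x,ẋ)=(0.096700, -0.068300) → end (x,ẋ)=(0.136903, 0.354007)
phase 2: p=0.2720, T=0.489, ωT=2.153116, cosh=4.363886, sinh=4.247764; start (x,ẋ)=(0.136903, 0.354007) → end (x,ẋ)=(0.023969, -0.981923)

x = 0.0240, ẋ = -0.9819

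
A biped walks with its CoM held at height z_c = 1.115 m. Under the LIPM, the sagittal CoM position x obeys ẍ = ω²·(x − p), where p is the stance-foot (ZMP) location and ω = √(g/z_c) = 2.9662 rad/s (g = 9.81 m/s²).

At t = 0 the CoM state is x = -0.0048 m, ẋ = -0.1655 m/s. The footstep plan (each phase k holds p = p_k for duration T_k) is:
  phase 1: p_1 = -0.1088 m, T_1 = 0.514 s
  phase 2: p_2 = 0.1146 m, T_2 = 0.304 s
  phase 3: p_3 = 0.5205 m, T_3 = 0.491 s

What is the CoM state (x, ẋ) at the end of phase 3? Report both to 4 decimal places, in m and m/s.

x = -0.4169, ẋ = -2.4470

phase 1: p=-0.1088, T=0.514, ωT=1.524627, cosh=2.405566, sinh=2.187863; start (x,ẋ)=(-0.004800, -0.165500) → end (x,ẋ)=(0.019306, 0.276801)
phase 2: p=0.1146, T=0.304, ωT=0.901725, cosh=1.434859, sinh=1.028990; start (x,ẋ)=(0.019306, 0.276801) → end (x,ẋ)=(0.073891, 0.106317)
phase 3: p=0.5205, T=0.491, ωT=1.456404, cosh=2.261788, sinh=2.028716; start (x,ẋ)=(0.073891, 0.106317) → end (x,ẋ)=(-0.416921, -2.447038)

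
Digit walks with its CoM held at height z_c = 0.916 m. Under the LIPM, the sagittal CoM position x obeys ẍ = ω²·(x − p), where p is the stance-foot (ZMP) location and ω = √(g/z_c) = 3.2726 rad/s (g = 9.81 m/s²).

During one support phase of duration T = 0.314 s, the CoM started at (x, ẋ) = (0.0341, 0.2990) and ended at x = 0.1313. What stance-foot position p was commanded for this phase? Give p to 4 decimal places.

ωT = 3.2726·0.314 = 1.027596; cosh(ωT) = 1.576104, sinh(ωT) = 1.218238
x(T) = p + (x₀−p)·cosh(ωT) + (ẋ₀/ω)·sinh(ωT) ⇒ p·(1 − cosh) = x(T) − x₀·cosh − (ẋ₀/ω)·sinh
numerator   = 0.1313 − (0.0341)·1.576104 − (0.2990/3.2726)·1.218238 = -0.033749
denominator = 1 − 1.576104 = -0.576104
p = -0.033749 / -0.576104 = 0.0586

p = 0.0586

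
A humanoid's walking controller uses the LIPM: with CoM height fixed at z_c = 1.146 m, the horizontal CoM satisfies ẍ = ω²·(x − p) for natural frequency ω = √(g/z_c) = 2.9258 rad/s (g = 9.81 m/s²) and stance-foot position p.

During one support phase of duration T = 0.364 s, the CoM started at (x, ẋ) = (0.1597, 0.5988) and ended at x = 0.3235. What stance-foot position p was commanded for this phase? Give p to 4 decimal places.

ωT = 2.9258·0.364 = 1.064991; cosh(ωT) = 1.622772, sinh(ωT) = 1.278041
x(T) = p + (x₀−p)·cosh(ωT) + (ẋ₀/ω)·sinh(ωT) ⇒ p·(1 − cosh) = x(T) − x₀·cosh − (ẋ₀/ω)·sinh
numerator   = 0.3235 − (0.1597)·1.622772 − (0.5988/2.9258)·1.278041 = -0.197223
denominator = 1 − 1.622772 = -0.622772
p = -0.197223 / -0.622772 = 0.3167

p = 0.3167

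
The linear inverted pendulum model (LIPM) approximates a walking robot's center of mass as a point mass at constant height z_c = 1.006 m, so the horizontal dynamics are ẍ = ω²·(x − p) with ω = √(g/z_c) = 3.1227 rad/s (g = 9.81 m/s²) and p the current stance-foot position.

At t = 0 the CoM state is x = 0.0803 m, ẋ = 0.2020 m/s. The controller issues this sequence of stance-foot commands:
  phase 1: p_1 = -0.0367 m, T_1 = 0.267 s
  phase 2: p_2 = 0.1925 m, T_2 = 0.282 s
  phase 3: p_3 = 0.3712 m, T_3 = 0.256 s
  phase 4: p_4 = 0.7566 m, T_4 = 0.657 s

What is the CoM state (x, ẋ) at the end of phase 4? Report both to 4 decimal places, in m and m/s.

phase 1: p=-0.0367, T=0.267, ωT=0.833761, cosh=1.368186, sinh=0.933774; start (x,ẋ)=(0.080300, 0.202000) → end (x,ẋ)=(0.183781, 0.617533)
phase 2: p=0.1925, T=0.282, ωT=0.880601, cosh=1.413442, sinh=0.998908; start (x,ẋ)=(0.183781, 0.617533) → end (x,ẋ)=(0.377717, 0.845652)
phase 3: p=0.3712, T=0.256, ωT=0.799411, cosh=1.336912, sinh=0.887319; start (x,ẋ)=(0.377717, 0.845652) → end (x,ẋ)=(0.620206, 1.148620)
phase 4: p=0.7566, T=0.657, ωT=2.051614, cosh=3.954488, sinh=3.825960; start (x,ẋ)=(0.620206, 1.148620) → end (x,ẋ)=(1.624529, 2.912653)

x = 1.6245, ẋ = 2.9127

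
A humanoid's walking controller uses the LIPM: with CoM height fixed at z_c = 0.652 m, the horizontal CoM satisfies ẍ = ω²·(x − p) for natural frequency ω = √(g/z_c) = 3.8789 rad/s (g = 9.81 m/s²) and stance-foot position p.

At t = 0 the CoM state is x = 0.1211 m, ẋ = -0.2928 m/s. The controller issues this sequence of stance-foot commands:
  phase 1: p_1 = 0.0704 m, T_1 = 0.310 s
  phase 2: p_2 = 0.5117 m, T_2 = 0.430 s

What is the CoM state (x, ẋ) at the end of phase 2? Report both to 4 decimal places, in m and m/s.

x = -0.9147, ẋ = -5.2377

phase 1: p=0.0704, T=0.310, ωT=1.202459, cosh=1.814373, sinh=1.513918; start (x,ẋ)=(0.121100, -0.292800) → end (x,ẋ)=(0.048110, -0.233521)
phase 2: p=0.5117, T=0.430, ωT=1.667927, cosh=2.744902, sinh=2.556265; start (x,ẋ)=(0.048110, -0.233521) → end (x,ẋ)=(-0.914703, -5.237715)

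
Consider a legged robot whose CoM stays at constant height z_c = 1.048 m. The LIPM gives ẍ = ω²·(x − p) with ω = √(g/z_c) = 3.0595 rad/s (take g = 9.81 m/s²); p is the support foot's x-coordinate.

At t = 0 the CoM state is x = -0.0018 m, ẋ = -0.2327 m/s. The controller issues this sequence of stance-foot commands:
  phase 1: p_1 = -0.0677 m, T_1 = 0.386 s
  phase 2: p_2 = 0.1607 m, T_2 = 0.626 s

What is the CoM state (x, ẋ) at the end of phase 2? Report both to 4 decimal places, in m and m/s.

x = -0.7405, ẋ = -2.6739

phase 1: p=-0.0677, T=0.386, ωT=1.180967, cosh=1.782252, sinh=1.475270; start (x,ẋ)=(-0.001800, -0.232700) → end (x,ẋ)=(-0.062456, -0.117285)
phase 2: p=0.1607, T=0.626, ωT=1.915247, cosh=3.467960, sinh=3.320655; start (x,ẋ)=(-0.062456, -0.117285) → end (x,ẋ)=(-0.740492, -2.673901)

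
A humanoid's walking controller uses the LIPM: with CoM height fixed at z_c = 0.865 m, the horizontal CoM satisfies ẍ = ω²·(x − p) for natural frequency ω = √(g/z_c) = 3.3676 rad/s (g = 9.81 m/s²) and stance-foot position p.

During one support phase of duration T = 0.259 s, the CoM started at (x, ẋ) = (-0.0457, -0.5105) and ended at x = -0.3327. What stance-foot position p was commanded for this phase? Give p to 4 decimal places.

p = 0.2934

ωT = 3.3676·0.259 = 0.872208; cosh(ωT) = 1.405108, sinh(ωT) = 0.987080
x(T) = p + (x₀−p)·cosh(ωT) + (ẋ₀/ω)·sinh(ωT) ⇒ p·(1 − cosh) = x(T) − x₀·cosh − (ẋ₀/ω)·sinh
numerator   = -0.3327 − (-0.0457)·1.405108 − (-0.5105/3.3676)·0.987080 = -0.118853
denominator = 1 − 1.405108 = -0.405108
p = -0.118853 / -0.405108 = 0.2934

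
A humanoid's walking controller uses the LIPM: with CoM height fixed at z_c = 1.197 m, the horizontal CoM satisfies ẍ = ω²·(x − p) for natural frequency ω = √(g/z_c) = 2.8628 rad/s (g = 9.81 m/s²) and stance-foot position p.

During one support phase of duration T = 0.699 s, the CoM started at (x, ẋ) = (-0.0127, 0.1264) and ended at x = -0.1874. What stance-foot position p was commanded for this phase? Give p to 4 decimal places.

ωT = 2.8628·0.699 = 2.001097; cosh(ωT) = 3.766177, sinh(ωT) = 3.630990
x(T) = p + (x₀−p)·cosh(ωT) + (ẋ₀/ω)·sinh(ωT) ⇒ p·(1 − cosh) = x(T) − x₀·cosh − (ẋ₀/ω)·sinh
numerator   = -0.1874 − (-0.0127)·3.766177 − (0.1264/2.8628)·3.630990 = -0.299887
denominator = 1 − 3.766177 = -2.766177
p = -0.299887 / -2.766177 = 0.1084

p = 0.1084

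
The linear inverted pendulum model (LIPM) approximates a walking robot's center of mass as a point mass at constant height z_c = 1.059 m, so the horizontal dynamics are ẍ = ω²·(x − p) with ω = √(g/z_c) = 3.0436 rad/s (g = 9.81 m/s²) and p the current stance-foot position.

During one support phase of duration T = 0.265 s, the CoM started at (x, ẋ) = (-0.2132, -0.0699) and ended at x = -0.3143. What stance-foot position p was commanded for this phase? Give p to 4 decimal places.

p = 0.0213

ωT = 3.0436·0.265 = 0.806554; cosh(ωT) = 1.343284, sinh(ωT) = 0.896891
x(T) = p + (x₀−p)·cosh(ωT) + (ẋ₀/ω)·sinh(ωT) ⇒ p·(1 − cosh) = x(T) − x₀·cosh − (ẋ₀/ω)·sinh
numerator   = -0.3143 − (-0.2132)·1.343284 − (-0.0699/3.0436)·0.896891 = -0.007314
denominator = 1 − 1.343284 = -0.343284
p = -0.007314 / -0.343284 = 0.0213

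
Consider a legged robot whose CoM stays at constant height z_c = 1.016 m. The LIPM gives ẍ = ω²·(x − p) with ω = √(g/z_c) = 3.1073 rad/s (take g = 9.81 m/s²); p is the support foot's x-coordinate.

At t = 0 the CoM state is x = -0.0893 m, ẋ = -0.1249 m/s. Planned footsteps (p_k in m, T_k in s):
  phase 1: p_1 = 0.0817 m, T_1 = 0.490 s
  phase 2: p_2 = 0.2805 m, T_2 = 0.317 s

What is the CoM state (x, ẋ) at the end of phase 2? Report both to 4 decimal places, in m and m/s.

x = -1.3244, ẋ = -4.7230

phase 1: p=0.0817, T=0.490, ωT=1.522577, cosh=2.401086, sinh=2.182937; start (x,ẋ)=(-0.089300, -0.124900) → end (x,ẋ)=(-0.416630, -1.459796)
phase 2: p=0.2805, T=0.317, ωT=0.985014, cosh=1.525642, sinh=1.152208; start (x,ẋ)=(-0.416630, -1.459796) → end (x,ẋ)=(-1.324373, -4.723030)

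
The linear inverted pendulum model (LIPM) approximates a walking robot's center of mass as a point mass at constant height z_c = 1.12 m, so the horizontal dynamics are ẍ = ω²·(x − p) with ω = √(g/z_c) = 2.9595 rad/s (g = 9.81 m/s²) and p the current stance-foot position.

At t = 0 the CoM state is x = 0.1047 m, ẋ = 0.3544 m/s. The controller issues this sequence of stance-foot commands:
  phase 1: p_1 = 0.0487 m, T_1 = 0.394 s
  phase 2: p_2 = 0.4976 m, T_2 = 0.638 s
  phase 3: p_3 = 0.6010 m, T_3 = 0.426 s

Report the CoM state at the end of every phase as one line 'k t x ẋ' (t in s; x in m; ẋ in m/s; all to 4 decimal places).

phase 1: p=0.0487, T=0.394, ωT=1.166043, cosh=1.760433, sinh=1.448835; start (x,ẋ)=(0.104700, 0.354400) → end (x,ẋ)=(0.320782, 0.864016)
phase 2: p=0.4976, T=0.638, ωT=1.888161, cosh=3.379278, sinh=3.227928; start (x,ẋ)=(0.320782, 0.864016) → end (x,ẋ)=(0.842466, 1.230600)
phase 3: p=0.6010, T=0.426, ωT=1.260747, cosh=1.905749, sinh=1.622307; start (x,ẋ)=(0.842466, 1.230600) → end (x,ẋ)=(1.735751, 3.504547)

1 0.3940 0.3208 0.8640
2 1.0320 0.8425 1.2306
3 1.4580 1.7358 3.5045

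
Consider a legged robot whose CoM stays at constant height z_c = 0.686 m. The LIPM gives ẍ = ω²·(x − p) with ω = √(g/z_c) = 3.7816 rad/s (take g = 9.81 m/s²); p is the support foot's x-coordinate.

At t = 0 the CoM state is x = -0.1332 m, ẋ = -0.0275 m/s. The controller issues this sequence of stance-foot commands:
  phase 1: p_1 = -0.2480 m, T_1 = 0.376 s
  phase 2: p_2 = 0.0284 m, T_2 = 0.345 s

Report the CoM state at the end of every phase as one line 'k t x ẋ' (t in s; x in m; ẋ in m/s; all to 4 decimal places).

1 0.3760 -0.0104 0.7870
2 0.7210 0.3069 1.3067

phase 1: p=-0.2480, T=0.376, ωT=1.421882, cosh=2.193086, sinh=1.951826; start (x,ẋ)=(-0.133200, -0.027500) → end (x,ẋ)=(-0.010428, 0.787032)
phase 2: p=0.0284, T=0.345, ωT=1.304652, cosh=1.978836, sinh=1.707570; start (x,ẋ)=(-0.010428, 0.787032) → end (x,ẋ)=(0.306948, 1.306685)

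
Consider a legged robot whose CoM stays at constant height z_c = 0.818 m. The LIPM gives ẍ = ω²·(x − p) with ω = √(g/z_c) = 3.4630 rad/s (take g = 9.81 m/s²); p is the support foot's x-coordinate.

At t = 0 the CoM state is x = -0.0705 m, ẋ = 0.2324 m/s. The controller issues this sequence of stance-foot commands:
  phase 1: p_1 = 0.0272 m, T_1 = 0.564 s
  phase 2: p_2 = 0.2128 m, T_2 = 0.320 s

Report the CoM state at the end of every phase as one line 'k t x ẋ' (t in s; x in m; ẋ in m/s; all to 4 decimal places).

1 0.5640 -0.0923 -0.3330
2 0.8840 -0.4294 -1.9850

phase 1: p=0.0272, T=0.564, ωT=1.953132, cosh=3.596283, sinh=3.454453; start (x,ẋ)=(-0.070500, 0.232400) → end (x,ẋ)=(-0.092330, -0.332987)
phase 2: p=0.2128, T=0.320, ωT=1.108160, cosh=1.679473, sinh=1.349307; start (x,ẋ)=(-0.092330, -0.332987) → end (x,ẋ)=(-0.429402, -1.985010)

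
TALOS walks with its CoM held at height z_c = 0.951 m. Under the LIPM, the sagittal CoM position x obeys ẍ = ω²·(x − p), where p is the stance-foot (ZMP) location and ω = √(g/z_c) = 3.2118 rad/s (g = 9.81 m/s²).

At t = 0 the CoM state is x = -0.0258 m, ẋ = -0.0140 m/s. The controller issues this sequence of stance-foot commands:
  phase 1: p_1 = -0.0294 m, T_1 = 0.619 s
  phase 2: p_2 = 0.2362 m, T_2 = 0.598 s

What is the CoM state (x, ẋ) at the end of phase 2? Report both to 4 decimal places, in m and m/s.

phase 1: p=-0.0294, T=0.619, ωT=1.988104, cosh=3.719316, sinh=3.582362; start (x,ẋ)=(-0.025800, -0.014000) → end (x,ẋ)=(-0.031626, -0.010649)
phase 2: p=0.2362, T=0.598, ωT=1.920656, cosh=3.485974, sinh=3.339463; start (x,ẋ)=(-0.031626, -0.010649) → end (x,ẋ)=(-0.708506, -2.909739)

x = -0.7085, ẋ = -2.9097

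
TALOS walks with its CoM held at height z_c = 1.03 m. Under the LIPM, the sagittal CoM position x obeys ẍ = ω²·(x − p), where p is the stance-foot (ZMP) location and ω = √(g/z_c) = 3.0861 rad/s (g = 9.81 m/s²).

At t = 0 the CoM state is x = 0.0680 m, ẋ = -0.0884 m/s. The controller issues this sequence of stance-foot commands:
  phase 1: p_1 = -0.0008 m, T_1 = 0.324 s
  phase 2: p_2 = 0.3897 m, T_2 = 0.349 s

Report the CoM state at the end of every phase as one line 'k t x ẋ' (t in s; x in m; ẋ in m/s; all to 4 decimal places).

phase 1: p=-0.0008, T=0.324, ωT=0.999896, cosh=1.542959, sinh=1.175041; start (x,ẋ)=(0.068000, -0.088400) → end (x,ẋ)=(0.071697, 0.113092)
phase 2: p=0.3897, T=0.349, ωT=1.077049, cosh=1.638301, sinh=1.297702; start (x,ẋ)=(0.071697, 0.113092) → end (x,ẋ)=(-0.083730, -1.088272)

1 0.3240 0.0717 0.1131
2 0.6730 -0.0837 -1.0883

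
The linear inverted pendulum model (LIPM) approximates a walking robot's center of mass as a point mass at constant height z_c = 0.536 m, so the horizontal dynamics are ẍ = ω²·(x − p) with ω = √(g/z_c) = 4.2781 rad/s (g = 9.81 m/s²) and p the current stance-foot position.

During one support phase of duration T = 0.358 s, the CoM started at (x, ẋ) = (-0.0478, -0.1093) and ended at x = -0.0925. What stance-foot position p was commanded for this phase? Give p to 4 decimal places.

ωT = 4.2781·0.358 = 1.531560; cosh(ωT) = 2.420792, sinh(ωT) = 2.204594
x(T) = p + (x₀−p)·cosh(ωT) + (ẋ₀/ω)·sinh(ωT) ⇒ p·(1 − cosh) = x(T) − x₀·cosh − (ẋ₀/ω)·sinh
numerator   = -0.0925 − (-0.0478)·2.420792 − (-0.1093/4.2781)·2.204594 = 0.079538
denominator = 1 − 2.420792 = -1.420792
p = 0.079538 / -1.420792 = -0.0560

p = -0.0560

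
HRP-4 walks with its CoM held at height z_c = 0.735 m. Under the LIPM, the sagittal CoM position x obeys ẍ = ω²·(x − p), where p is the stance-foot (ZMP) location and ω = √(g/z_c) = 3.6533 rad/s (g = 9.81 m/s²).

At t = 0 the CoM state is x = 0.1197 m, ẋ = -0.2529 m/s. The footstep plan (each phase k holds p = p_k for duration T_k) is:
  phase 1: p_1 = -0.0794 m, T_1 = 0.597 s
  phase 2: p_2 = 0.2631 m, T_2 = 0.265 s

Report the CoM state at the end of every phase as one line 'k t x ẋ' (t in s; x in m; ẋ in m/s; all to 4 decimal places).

phase 1: p=-0.0794, T=0.597, ωT=2.181020, cosh=4.484131, sinh=4.371204; start (x,ẋ)=(0.119700, -0.252900) → end (x,ẋ)=(0.510793, 2.045455)
phase 2: p=0.2631, T=0.265, ωT=0.968125, cosh=1.506398, sinh=1.126603; start (x,ẋ)=(0.510793, 2.045455) → end (x,ẋ)=(1.267002, 4.100732)

1 0.5970 0.5108 2.0455
2 0.8620 1.2670 4.1007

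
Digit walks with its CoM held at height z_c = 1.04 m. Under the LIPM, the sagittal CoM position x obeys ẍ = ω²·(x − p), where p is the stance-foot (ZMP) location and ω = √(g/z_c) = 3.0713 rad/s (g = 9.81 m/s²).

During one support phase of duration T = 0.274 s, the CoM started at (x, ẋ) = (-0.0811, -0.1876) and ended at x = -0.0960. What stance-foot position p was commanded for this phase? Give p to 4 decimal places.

p = -0.1951

ωT = 3.0713·0.274 = 0.841536; cosh(ωT) = 1.375488, sinh(ωT) = 0.944440
x(T) = p + (x₀−p)·cosh(ωT) + (ẋ₀/ω)·sinh(ωT) ⇒ p·(1 − cosh) = x(T) − x₀·cosh − (ẋ₀/ω)·sinh
numerator   = -0.0960 − (-0.0811)·1.375488 − (-0.1876/3.0713)·0.944440 = 0.073240
denominator = 1 − 1.375488 = -0.375488
p = 0.073240 / -0.375488 = -0.1951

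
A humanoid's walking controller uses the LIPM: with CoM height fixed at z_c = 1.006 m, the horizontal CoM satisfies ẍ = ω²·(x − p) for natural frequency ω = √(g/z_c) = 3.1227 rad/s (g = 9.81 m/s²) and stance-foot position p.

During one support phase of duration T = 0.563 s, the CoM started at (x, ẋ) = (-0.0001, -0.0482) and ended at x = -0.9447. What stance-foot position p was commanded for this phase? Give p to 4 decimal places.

ωT = 3.1227·0.563 = 1.758080; cosh(ωT) = 2.986832, sinh(ωT) = 2.814457
x(T) = p + (x₀−p)·cosh(ωT) + (ẋ₀/ω)·sinh(ωT) ⇒ p·(1 − cosh) = x(T) − x₀·cosh − (ẋ₀/ω)·sinh
numerator   = -0.9447 − (-0.0001)·2.986832 − (-0.0482/3.1227)·2.814457 = -0.900959
denominator = 1 − 2.986832 = -1.986832
p = -0.900959 / -1.986832 = 0.4535

p = 0.4535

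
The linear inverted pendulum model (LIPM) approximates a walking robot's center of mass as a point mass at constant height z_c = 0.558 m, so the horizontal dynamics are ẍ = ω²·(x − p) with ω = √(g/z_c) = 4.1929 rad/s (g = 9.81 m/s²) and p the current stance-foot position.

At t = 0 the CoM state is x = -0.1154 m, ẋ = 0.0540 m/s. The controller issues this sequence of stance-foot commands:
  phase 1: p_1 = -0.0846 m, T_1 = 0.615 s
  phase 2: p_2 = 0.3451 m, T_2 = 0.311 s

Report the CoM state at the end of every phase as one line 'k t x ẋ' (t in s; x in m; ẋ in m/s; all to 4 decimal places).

1 0.6150 -0.2043 -0.4882
2 0.9260 -0.9402 -4.8964

phase 1: p=-0.0846, T=0.615, ωT=2.578634, cosh=6.627497, sinh=6.551619; start (x,ẋ)=(-0.115400, 0.054000) → end (x,ẋ)=(-0.204349, -0.488200)
phase 2: p=0.3451, T=0.311, ωT=1.303992, cosh=1.977710, sinh=1.706264; start (x,ẋ)=(-0.204349, -0.488200) → end (x,ẋ)=(-0.940220, -4.896383)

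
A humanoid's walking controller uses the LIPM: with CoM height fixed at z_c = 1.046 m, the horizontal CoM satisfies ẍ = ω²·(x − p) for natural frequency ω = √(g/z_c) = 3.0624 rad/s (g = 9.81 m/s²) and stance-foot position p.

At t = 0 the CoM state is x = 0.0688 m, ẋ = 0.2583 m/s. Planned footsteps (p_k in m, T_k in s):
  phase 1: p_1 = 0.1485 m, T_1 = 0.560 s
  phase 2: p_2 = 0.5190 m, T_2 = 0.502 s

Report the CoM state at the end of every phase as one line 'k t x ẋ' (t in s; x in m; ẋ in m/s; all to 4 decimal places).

phase 1: p=0.1485, T=0.560, ωT=1.714944, cosh=2.868169, sinh=2.688195; start (x,ẋ)=(0.068800, 0.258300) → end (x,ẋ)=(0.146644, 0.084731)
phase 2: p=0.5190, T=0.502, ωT=1.537325, cosh=2.433542, sinh=2.218586; start (x,ẋ)=(0.146644, 0.084731) → end (x,ẋ)=(-0.325758, -2.323661)

1 0.5600 0.1466 0.0847
2 1.0620 -0.3258 -2.3237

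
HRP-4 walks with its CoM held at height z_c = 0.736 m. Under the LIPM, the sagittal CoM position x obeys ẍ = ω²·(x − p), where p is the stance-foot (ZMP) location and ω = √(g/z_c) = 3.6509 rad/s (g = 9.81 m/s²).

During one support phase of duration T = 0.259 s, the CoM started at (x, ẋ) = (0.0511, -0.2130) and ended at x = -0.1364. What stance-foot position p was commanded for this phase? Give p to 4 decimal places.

p = 0.3081

ωT = 3.6509·0.259 = 0.945583; cosh(ωT) = 1.481384, sinh(ωT) = 1.092931
x(T) = p + (x₀−p)·cosh(ωT) + (ẋ₀/ω)·sinh(ωT) ⇒ p·(1 − cosh) = x(T) − x₀·cosh − (ẋ₀/ω)·sinh
numerator   = -0.1364 − (0.0511)·1.481384 − (-0.2130/3.6509)·1.092931 = -0.148335
denominator = 1 − 1.481384 = -0.481384
p = -0.148335 / -0.481384 = 0.3081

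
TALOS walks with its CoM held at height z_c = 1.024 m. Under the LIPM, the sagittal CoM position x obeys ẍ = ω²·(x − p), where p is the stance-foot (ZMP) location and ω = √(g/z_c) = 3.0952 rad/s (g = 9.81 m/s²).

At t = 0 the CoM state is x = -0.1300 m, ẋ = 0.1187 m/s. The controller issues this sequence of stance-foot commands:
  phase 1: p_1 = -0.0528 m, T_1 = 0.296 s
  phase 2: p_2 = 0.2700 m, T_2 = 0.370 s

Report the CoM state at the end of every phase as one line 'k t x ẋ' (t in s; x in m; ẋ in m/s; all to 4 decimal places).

phase 1: p=-0.0528, T=0.296, ωT=0.916179, cosh=1.449883, sinh=1.049838; start (x,ẋ)=(-0.130000, 0.118700) → end (x,ẋ)=(-0.124470, -0.078757)
phase 2: p=0.2700, T=0.370, ωT=1.145224, cosh=1.730649, sinh=1.412496; start (x,ẋ)=(-0.124470, -0.078757) → end (x,ẋ)=(-0.448630, -1.860907)

1 0.2960 -0.1245 -0.0788
2 0.6660 -0.4486 -1.8609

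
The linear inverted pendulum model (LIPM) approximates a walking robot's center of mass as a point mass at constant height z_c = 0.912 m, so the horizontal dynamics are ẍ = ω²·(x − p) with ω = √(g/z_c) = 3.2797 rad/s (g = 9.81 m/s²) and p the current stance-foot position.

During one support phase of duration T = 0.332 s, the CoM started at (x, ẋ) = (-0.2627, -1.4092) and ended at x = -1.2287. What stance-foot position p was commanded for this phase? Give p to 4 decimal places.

ωT = 3.2797·0.332 = 1.088860; cosh(ωT) = 1.653743, sinh(ωT) = 1.317143
x(T) = p + (x₀−p)·cosh(ωT) + (ẋ₀/ω)·sinh(ωT) ⇒ p·(1 − cosh) = x(T) − x₀·cosh − (ẋ₀/ω)·sinh
numerator   = -1.2287 − (-0.2627)·1.653743 − (-1.4092/3.2797)·1.317143 = -0.228320
denominator = 1 − 1.653743 = -0.653743
p = -0.228320 / -0.653743 = 0.3493

p = 0.3493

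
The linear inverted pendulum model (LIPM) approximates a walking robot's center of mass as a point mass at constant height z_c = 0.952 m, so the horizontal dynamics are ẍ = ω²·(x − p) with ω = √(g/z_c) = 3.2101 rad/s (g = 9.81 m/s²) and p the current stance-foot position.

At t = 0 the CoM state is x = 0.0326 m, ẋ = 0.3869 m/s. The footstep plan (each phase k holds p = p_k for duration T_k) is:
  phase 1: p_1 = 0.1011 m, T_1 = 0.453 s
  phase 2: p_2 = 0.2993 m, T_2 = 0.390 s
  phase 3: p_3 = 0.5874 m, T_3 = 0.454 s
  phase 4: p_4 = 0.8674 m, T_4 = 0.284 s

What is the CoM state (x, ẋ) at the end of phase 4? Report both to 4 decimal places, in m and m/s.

x = -0.6353, ẋ = -4.3551

phase 1: p=0.1011, T=0.453, ωT=1.454175, cosh=2.257272, sinh=2.023679; start (x,ẋ)=(0.032600, 0.386900) → end (x,ẋ)=(0.190382, 0.428348)
phase 2: p=0.2993, T=0.390, ωT=1.251939, cosh=1.891534, sinh=1.605584; start (x,ẋ)=(0.190382, 0.428348) → end (x,ẋ)=(0.307524, 0.248865)
phase 3: p=0.5874, T=0.454, ωT=1.457385, cosh=2.263780, sinh=2.030936; start (x,ẋ)=(0.307524, 0.248865) → end (x,ẋ)=(0.111272, -1.261278)
phase 4: p=0.8674, T=0.284, ωT=0.911668, cosh=1.445162, sinh=1.043309; start (x,ẋ)=(0.111272, -1.261278) → end (x,ẋ)=(-0.635253, -4.355118)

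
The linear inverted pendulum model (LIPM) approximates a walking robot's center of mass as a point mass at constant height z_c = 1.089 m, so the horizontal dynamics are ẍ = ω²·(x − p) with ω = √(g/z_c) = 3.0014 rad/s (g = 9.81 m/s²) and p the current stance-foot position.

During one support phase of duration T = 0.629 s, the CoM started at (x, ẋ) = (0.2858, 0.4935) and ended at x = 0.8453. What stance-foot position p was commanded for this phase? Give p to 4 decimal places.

p = 0.2736

ωT = 3.0014·0.629 = 1.887881; cosh(ωT) = 3.378373, sinh(ωT) = 3.226981
x(T) = p + (x₀−p)·cosh(ωT) + (ẋ₀/ω)·sinh(ωT) ⇒ p·(1 − cosh) = x(T) − x₀·cosh − (ẋ₀/ω)·sinh
numerator   = 0.8453 − (0.2858)·3.378373 − (0.4935/3.0014)·3.226981 = -0.650830
denominator = 1 − 3.378373 = -2.378373
p = -0.650830 / -2.378373 = 0.2736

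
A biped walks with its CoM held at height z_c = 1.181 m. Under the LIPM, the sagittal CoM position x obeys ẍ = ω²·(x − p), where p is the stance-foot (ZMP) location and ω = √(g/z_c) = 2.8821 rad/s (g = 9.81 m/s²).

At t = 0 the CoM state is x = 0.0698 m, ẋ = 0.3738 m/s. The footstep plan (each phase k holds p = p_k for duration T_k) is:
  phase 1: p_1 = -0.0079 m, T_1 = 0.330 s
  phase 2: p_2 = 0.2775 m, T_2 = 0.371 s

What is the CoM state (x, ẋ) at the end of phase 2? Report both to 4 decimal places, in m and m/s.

x = 0.5913, ẋ = 1.2067

phase 1: p=-0.0079, T=0.330, ωT=0.951093, cosh=1.487428, sinh=1.101109; start (x,ẋ)=(0.069800, 0.373800) → end (x,ẋ)=(0.250484, 0.802582)
phase 2: p=0.2775, T=0.371, ωT=1.069259, cosh=1.628242, sinh=1.284979; start (x,ẋ)=(0.250484, 0.802582) → end (x,ẋ)=(0.591341, 1.206745)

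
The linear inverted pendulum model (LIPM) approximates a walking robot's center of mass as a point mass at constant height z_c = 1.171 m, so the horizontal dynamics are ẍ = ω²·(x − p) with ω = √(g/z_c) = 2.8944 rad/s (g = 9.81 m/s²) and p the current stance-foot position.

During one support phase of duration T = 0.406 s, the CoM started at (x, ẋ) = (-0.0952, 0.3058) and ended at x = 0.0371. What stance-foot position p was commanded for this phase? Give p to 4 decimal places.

p = -0.0662

ωT = 2.8944·0.406 = 1.175126; cosh(ωT) = 1.773666, sinh(ωT) = 1.464886
x(T) = p + (x₀−p)·cosh(ωT) + (ẋ₀/ω)·sinh(ωT) ⇒ p·(1 − cosh) = x(T) − x₀·cosh − (ẋ₀/ω)·sinh
numerator   = 0.0371 − (-0.0952)·1.773666 − (0.3058/2.8944)·1.464886 = 0.051184
denominator = 1 − 1.773666 = -0.773666
p = 0.051184 / -0.773666 = -0.0662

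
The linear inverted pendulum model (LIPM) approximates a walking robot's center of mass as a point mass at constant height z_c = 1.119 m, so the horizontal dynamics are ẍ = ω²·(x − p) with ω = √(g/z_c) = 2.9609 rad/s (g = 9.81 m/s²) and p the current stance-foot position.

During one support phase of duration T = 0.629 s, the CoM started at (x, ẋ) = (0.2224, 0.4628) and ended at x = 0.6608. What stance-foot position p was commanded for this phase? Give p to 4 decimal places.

p = 0.2453

ωT = 2.9609·0.629 = 1.862406; cosh(ωT) = 3.297255, sinh(ωT) = 3.141957
x(T) = p + (x₀−p)·cosh(ωT) + (ẋ₀/ω)·sinh(ωT) ⇒ p·(1 − cosh) = x(T) − x₀·cosh − (ẋ₀/ω)·sinh
numerator   = 0.6608 − (0.2224)·3.297255 − (0.4628/2.9609)·3.141957 = -0.563609
denominator = 1 − 3.297255 = -2.297255
p = -0.563609 / -2.297255 = 0.2453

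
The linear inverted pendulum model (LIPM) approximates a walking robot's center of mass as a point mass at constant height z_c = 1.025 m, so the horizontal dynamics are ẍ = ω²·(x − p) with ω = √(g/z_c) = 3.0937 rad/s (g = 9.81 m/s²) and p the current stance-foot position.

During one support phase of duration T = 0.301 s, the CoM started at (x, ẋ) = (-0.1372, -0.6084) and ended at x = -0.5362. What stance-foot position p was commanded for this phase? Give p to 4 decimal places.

p = 0.2669

ωT = 3.0937·0.301 = 0.931204; cosh(ωT) = 1.465820, sinh(ωT) = 1.071741
x(T) = p + (x₀−p)·cosh(ωT) + (ẋ₀/ω)·sinh(ωT) ⇒ p·(1 − cosh) = x(T) − x₀·cosh − (ẋ₀/ω)·sinh
numerator   = -0.5362 − (-0.1372)·1.465820 − (-0.6084/3.0937)·1.071741 = -0.124323
denominator = 1 − 1.465820 = -0.465820
p = -0.124323 / -0.465820 = 0.2669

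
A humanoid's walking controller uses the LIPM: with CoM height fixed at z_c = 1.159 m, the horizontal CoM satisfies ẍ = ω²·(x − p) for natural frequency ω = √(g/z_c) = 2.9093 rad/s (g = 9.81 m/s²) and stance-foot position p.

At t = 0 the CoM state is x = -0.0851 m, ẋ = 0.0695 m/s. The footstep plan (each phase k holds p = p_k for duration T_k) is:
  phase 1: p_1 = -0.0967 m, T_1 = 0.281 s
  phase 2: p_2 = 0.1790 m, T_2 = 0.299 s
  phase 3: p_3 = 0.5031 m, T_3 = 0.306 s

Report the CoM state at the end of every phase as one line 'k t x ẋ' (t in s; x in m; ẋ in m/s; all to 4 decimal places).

1 0.2810 -0.0592 0.1248
2 0.5800 -0.1130 -0.5068
3 0.8860 -0.5500 -2.5361

phase 1: p=-0.0967, T=0.281, ωT=0.817513, cosh=1.353195, sinh=0.911666; start (x,ẋ)=(-0.085100, 0.069500) → end (x,ẋ)=(-0.059224, 0.124814)
phase 2: p=0.1790, T=0.299, ωT=0.869881, cosh=1.402814, sinh=0.983812; start (x,ẋ)=(-0.059224, 0.124814) → end (x,ẋ)=(-0.112977, -0.506756)
phase 3: p=0.5031, T=0.306, ωT=0.890246, cosh=1.423142, sinh=1.012587; start (x,ẋ)=(-0.112977, -0.506756) → end (x,ẋ)=(-0.550042, -2.536098)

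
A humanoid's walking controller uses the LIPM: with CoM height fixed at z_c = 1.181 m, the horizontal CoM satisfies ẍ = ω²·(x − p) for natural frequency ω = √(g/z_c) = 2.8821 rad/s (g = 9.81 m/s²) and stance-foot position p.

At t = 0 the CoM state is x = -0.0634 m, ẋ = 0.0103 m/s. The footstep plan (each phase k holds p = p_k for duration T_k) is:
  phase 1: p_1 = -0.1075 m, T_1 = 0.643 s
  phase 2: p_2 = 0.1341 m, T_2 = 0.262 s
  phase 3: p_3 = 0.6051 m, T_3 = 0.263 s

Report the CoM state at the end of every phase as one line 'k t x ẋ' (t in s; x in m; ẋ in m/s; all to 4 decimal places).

phase 1: p=-0.1075, T=0.643, ωT=1.853190, cosh=3.268439, sinh=3.111703; start (x,ẋ)=(-0.063400, 0.010300) → end (x,ẋ)=(0.047759, 0.429164)
phase 2: p=0.1341, T=0.262, ωT=0.755110, cosh=1.298902, sinh=0.828944; start (x,ẋ)=(0.047759, 0.429164) → end (x,ẋ)=(0.145386, 0.351165)
phase 3: p=0.6051, T=0.263, ωT=0.757992, cosh=1.301297, sinh=0.832691; start (x,ẋ)=(0.145386, 0.351165) → end (x,ẋ)=(0.108334, -0.646296)

1 0.6430 0.0478 0.4292
2 0.9050 0.1454 0.3512
3 1.1680 0.1083 -0.6463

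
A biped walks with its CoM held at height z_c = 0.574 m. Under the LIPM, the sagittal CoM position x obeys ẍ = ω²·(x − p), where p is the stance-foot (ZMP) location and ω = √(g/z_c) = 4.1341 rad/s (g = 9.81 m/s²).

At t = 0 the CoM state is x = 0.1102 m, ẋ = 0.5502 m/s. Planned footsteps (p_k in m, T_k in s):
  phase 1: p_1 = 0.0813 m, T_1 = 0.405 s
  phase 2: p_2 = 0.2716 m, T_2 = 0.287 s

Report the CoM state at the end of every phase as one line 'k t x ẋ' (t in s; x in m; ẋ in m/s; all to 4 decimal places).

phase 1: p=0.0813, T=0.405, ωT=1.674311, cosh=2.761276, sinh=2.573839; start (x,ẋ)=(0.110200, 0.550200) → end (x,ẋ)=(0.503649, 1.826765)
phase 2: p=0.2716, T=0.287, ωT=1.186487, cosh=1.790422, sinh=1.485131; start (x,ẋ)=(0.503649, 1.826765) → end (x,ẋ)=(1.343310, 4.695384)

1 0.4050 0.5036 1.8268
2 0.6920 1.3433 4.6954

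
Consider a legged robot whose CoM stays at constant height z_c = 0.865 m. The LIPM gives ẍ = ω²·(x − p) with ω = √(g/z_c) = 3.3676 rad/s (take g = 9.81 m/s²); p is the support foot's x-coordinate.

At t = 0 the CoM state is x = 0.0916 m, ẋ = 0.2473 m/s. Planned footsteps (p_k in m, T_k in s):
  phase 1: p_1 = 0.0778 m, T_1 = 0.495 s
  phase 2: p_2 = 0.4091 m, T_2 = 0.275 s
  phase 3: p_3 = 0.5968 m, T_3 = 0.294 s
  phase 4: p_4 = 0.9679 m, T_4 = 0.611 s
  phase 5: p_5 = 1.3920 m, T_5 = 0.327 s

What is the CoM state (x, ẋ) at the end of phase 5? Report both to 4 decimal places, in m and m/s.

phase 1: p=0.0778, T=0.495, ωT=1.666962, cosh=2.742437, sinh=2.553617; start (x,ẋ)=(0.091600, 0.247300) → end (x,ẋ)=(0.303171, 0.796879)
phase 2: p=0.4091, T=0.275, ωT=0.926090, cosh=1.460359, sinh=1.064260; start (x,ẋ)=(0.303171, 0.796879) → end (x,ẋ)=(0.506242, 0.784078)
phase 3: p=0.5968, T=0.294, ωT=0.990074, cosh=1.531492, sinh=1.159943; start (x,ẋ)=(0.506242, 0.784078) → end (x,ẋ)=(0.728181, 0.847070)
phase 4: p=0.9679, T=0.611, ωT=2.057604, cosh=3.977475, sinh=3.849715; start (x,ẋ)=(0.728181, 0.847070) → end (x,ẋ)=(0.982761, 0.261405)
phase 5: p=1.3920, T=0.327, ωT=1.101205, cosh=1.670129, sinh=1.337659; start (x,ẋ)=(0.982761, 0.261405) → end (x,ẋ)=(0.812352, -1.406919)

x = 0.8124, ẋ = -1.4069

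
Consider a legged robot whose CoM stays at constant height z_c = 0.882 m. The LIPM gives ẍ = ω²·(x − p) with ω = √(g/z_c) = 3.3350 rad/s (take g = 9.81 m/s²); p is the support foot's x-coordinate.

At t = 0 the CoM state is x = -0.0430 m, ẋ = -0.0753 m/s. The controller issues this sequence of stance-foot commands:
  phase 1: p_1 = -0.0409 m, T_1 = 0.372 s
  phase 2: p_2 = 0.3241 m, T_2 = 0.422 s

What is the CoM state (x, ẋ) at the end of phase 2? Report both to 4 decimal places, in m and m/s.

x = -0.6397, ẋ = -2.9211

phase 1: p=-0.0409, T=0.372, ωT=1.240620, cosh=1.873481, sinh=1.584276; start (x,ẋ)=(-0.043000, -0.075300) → end (x,ẋ)=(-0.080605, -0.152169)
phase 2: p=0.3241, T=0.422, ωT=1.407370, cosh=2.164992, sinh=1.920205; start (x,ẋ)=(-0.080605, -0.152169) → end (x,ẋ)=(-0.639698, -2.921129)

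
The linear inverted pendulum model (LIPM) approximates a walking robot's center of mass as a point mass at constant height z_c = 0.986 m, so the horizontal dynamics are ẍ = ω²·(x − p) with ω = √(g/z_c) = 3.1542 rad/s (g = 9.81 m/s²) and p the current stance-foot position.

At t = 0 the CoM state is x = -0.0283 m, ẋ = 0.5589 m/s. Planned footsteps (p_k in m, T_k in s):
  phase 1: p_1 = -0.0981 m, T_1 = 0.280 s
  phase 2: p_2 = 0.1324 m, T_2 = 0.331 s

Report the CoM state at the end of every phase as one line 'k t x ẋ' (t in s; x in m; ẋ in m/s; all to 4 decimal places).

phase 1: p=-0.0981, T=0.280, ωT=0.883176, cosh=1.416018, sinh=1.002551; start (x,ẋ)=(-0.028300, 0.558900) → end (x,ẋ)=(0.178382, 1.012137)
phase 2: p=0.1324, T=0.331, ωT=1.044040, cosh=1.596350, sinh=1.244321; start (x,ẋ)=(0.178382, 1.012137) → end (x,ẋ)=(0.605088, 1.796199)

1 0.2800 0.1784 1.0121
2 0.6110 0.6051 1.7962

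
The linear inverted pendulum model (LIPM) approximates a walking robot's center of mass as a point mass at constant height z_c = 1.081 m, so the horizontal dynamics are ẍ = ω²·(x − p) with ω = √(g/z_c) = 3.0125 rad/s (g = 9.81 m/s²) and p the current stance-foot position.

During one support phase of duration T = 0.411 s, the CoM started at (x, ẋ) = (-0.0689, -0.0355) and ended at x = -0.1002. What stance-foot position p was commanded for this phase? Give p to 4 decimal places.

ωT = 3.0125·0.411 = 1.238138; cosh(ωT) = 1.869554, sinh(ωT) = 1.579630
x(T) = p + (x₀−p)·cosh(ωT) + (ẋ₀/ω)·sinh(ωT) ⇒ p·(1 − cosh) = x(T) − x₀·cosh − (ẋ₀/ω)·sinh
numerator   = -0.1002 − (-0.0689)·1.869554 − (-0.0355/3.0125)·1.579630 = 0.047227
denominator = 1 − 1.869554 = -0.869554
p = 0.047227 / -0.869554 = -0.0543

p = -0.0543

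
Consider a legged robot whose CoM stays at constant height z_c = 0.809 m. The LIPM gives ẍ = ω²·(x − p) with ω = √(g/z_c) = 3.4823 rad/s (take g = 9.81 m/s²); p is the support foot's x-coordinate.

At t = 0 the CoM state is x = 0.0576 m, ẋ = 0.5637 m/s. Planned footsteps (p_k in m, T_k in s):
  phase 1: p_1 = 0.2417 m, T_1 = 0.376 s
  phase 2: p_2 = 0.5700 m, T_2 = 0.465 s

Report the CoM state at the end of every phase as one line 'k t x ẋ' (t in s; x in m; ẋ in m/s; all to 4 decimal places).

1 0.3760 0.1538 0.0193
2 0.8410 -0.5084 -3.4646

phase 1: p=0.2417, T=0.376, ωT=1.309345, cosh=1.986872, sinh=1.716875; start (x,ẋ)=(0.057600, 0.563700) → end (x,ẋ)=(0.153837, 0.019326)
phase 2: p=0.5700, T=0.465, ωT=1.619270, cosh=2.623722, sinh=2.425679; start (x,ẋ)=(0.153837, 0.019326) → end (x,ẋ)=(-0.508433, -3.464595)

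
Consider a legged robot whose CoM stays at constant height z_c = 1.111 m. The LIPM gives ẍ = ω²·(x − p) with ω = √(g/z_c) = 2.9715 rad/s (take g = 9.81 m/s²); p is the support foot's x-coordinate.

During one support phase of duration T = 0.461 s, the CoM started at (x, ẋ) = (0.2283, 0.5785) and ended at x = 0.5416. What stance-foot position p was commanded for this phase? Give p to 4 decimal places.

p = 0.2694

ωT = 2.9715·0.461 = 1.369862; cosh(ωT) = 2.094474, sinh(ωT) = 1.840332
x(T) = p + (x₀−p)·cosh(ωT) + (ẋ₀/ω)·sinh(ωT) ⇒ p·(1 − cosh) = x(T) − x₀·cosh − (ẋ₀/ω)·sinh
numerator   = 0.5416 − (0.2283)·2.094474 − (0.5785/2.9715)·1.840332 = -0.294849
denominator = 1 − 2.094474 = -1.094474
p = -0.294849 / -1.094474 = 0.2694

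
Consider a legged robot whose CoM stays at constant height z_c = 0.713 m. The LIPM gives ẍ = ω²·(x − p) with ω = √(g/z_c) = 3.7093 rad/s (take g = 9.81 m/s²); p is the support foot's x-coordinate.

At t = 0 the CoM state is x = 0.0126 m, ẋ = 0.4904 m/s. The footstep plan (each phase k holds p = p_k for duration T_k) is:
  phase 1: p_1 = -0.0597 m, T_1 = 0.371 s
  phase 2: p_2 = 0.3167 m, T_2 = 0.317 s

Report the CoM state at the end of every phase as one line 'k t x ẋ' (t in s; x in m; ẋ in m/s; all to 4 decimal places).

1 0.3710 0.3376 1.5299
2 0.6880 0.9586 2.8290

phase 1: p=-0.0597, T=0.371, ωT=1.376150, cosh=2.106089, sinh=1.853540; start (x,ẋ)=(0.012600, 0.490400) → end (x,ẋ)=(0.337623, 1.529913)
phase 2: p=0.3167, T=0.317, ωT=1.175848, cosh=1.774724, sinh=1.466167; start (x,ẋ)=(0.337623, 1.529913) → end (x,ẋ)=(0.958559, 2.828964)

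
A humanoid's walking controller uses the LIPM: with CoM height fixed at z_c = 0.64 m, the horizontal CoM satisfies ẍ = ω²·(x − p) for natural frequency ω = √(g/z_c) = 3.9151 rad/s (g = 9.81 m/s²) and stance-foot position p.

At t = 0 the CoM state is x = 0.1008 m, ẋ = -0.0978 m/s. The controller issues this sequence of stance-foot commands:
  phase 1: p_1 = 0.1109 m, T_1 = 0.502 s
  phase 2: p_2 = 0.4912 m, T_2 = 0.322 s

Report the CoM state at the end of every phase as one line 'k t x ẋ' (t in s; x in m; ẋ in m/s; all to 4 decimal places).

phase 1: p=0.1109, T=0.502, ωT=1.965380, cosh=3.638864, sinh=3.498762; start (x,ẋ)=(0.100800, -0.097800) → end (x,ẋ)=(-0.013252, -0.494231)
phase 2: p=0.4912, T=0.322, ωT=1.260662, cosh=1.905612, sinh=1.622145; start (x,ẋ)=(-0.013252, -0.494231) → end (x,ẋ)=(-0.674865, -4.145518)

1 0.5020 -0.0133 -0.4942
2 0.8240 -0.6749 -4.1455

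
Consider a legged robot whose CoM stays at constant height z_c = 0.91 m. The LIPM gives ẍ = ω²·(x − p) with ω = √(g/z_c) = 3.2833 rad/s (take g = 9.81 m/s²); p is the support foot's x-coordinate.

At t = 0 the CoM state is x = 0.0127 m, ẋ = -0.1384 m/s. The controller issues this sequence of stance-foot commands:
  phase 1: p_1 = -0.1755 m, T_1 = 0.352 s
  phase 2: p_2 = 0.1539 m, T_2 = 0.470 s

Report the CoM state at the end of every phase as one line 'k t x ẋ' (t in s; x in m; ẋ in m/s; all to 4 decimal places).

phase 1: p=-0.1755, T=0.352, ωT=1.155722, cosh=1.745572, sinh=1.430742; start (x,ẋ)=(0.012700, -0.138400) → end (x,ẋ)=(0.092707, 0.642493)
phase 2: p=0.1539, T=0.470, ωT=1.543151, cosh=2.446509, sinh=2.232802; start (x,ẋ)=(0.092707, 0.642493) → end (x,ẋ)=(0.441117, 1.123261)

1 0.3520 0.0927 0.6425
2 0.8220 0.4411 1.1233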